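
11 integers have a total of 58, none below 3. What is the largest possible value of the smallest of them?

The 11 values sum to 58, so their minimum is at most ⌊58/11⌋ = 5.
Achievable: 8 of them at 5 and 3 at 6 total 58.

5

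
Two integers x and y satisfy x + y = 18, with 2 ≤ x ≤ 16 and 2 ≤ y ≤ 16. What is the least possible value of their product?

For a fixed sum, xy is smallest when x and y are as far apart as possible.
The extreme feasible split is x = 2, y = 16, giving xy = 32.

32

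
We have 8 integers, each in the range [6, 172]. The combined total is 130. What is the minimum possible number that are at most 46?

Each value above 46 is at least 47, contributing at least 47 − 6 = 41 above the floor 6.
The sum exceeds the floor total 48 by 82, so at most ⌊82/41⌋ = 2 exceed 46, and at least 6 are ≤ 46.
Exactly 6 works: 6 values at 6 and 2 at 47 total 130.

6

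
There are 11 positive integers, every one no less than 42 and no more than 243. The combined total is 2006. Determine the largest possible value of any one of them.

To make one integer as large as possible, make the other 10 as small as possible.
The other 10 contribute at least 10 × 42 = 420, leaving at most 2006 − 420 = 1586.
But each integer is capped at 243, so the maximum is 243.
Achievable: one at 243 and the other 10 totalling 1763, which fits since 10 × 42 ≤ 1763 ≤ 10 × 243.

243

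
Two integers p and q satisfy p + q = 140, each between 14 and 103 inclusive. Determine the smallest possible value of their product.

pq = p(140 − p) is concave in p, so over [37, 103] it is minimized at an endpoint.
At the endpoint p = 37, q = 140 − 37 = 103, so pq = 37 × 103 = 3811.

3811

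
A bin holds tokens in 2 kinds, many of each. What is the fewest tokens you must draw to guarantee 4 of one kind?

In the worst case you draw 3 of each of the 2 kinds: 2 × 3 = 6.
One more forces 4 of some kind, so 6 + 1 = 7.

7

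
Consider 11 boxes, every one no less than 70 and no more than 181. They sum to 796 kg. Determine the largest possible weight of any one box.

96

To make one box as large as possible, make the other 10 as small as possible.
The other 10 contribute at least 10 × 70 = 700, leaving at most 796 − 700 = 96.
Since 96 ≤ 181, this is achievable: one at 96 and 10 at 70.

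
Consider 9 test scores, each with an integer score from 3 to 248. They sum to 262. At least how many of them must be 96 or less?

Each value above 96 is at least 97, contributing at least 97 − 3 = 94 above the floor 3.
The sum exceeds the floor total 27 by 235, so at most ⌊235/94⌋ = 2 exceed 96, and at least 7 are ≤ 96.
Exactly 7 works: 7 values at 3 and 2 at 97 total 215; raise one of the low values by 47 (still ≤ 96) to hit 262.

7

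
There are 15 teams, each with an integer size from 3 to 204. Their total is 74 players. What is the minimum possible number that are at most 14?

Each value above 14 is at least 15, contributing at least 15 − 3 = 12 above the floor 3.
The sum exceeds the floor total 45 by 29, so at most ⌊29/12⌋ = 2 exceed 14, and at least 13 are ≤ 14.
Exactly 13 works: 13 values at 3 and 2 at 15 total 69; raise one of the low values by 5 (still ≤ 14) to hit 74.

13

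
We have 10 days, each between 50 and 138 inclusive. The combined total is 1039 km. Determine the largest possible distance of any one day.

Maximizing one value means minimizing the remaining 9.
The other 9 contribute at least 9 × 50 = 450, leaving at most 1039 − 450 = 589.
But each day is capped at 138, so the maximum is 138.
Achievable: one at 138 and the other 9 totalling 901, which fits since 9 × 50 ≤ 901 ≤ 9 × 138.

138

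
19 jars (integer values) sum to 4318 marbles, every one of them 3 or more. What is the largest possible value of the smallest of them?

The 19 values sum to 4318, so their minimum is at most ⌊4318/19⌋ = 227.
Taking 14 copies of 227 and 5 copies of 228 gives exactly 4318, so 227 is attained.

227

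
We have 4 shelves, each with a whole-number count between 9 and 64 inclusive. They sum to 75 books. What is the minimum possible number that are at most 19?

Let j be the number exceeding 19. Then the total is ≥ 20·j + 9·(4 − j) = 36 + 11j.
So 11j ≤ 39 and j ≤ 3; hence at least 4 − 3 = 1 are ≤ 19.
Exactly 1 works: 1 value at 9 and 3 at 20 total 69; raise one of the low values by 6 (still ≤ 19) to hit 75.

1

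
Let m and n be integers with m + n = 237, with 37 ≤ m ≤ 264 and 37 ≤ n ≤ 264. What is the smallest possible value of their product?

7400

For a fixed sum, mn is smallest when m and n are as far apart as possible.
The extreme feasible split is m = 37, n = 200, giving mn = 7400.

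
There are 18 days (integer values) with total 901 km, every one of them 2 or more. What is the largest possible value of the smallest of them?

50

If every one of the 18 were at least 51, the total would be at least 18 × 51 = 918 > 901.
Taking 17 copies of 50 and 1 copy of 51 gives exactly 901, so 50 is attained.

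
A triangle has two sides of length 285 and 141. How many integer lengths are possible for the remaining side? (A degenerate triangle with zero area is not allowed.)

The triangle inequality gives |285 − 141| < c < 285 + 141, i.e. 144 < c < 426.
So c can be any integer from 145 to 425: 281 values.

281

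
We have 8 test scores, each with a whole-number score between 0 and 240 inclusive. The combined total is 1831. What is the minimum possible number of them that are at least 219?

If only k of them are at least 219, the other 8 − k are at most 218, so the total is at most k·240 + (8 − k)·218.
This must reach 1831, so k·240 + (8 − k)·218 ≥ 1831, giving k ≥ 4.
Exactly 4 works: 4 values at 240 and 4 at 218 total 1832; lower one of the high values by 1 (still ≥ 219) to hit 1831.

4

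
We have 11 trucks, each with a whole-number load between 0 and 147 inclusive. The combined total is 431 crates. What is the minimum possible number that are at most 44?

Let j be the number exceeding 44. Then the total is ≥ 45·j + 0·(11 − j) = 0 + 45j.
So 45j ≤ 431 and j ≤ 9; hence at least 11 − 9 = 2 are ≤ 44.
Exactly 2 works: 2 values at 0 and 9 at 45 total 405; raise one of the low values by 26 (still ≤ 44) to hit 431.

2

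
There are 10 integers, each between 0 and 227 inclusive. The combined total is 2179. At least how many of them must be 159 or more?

9

If only k of them are at least 159, the other 10 − k are at most 158, so the total is at most k·227 + (10 − k)·158.
This must reach 2179, so k·227 + (10 − k)·158 ≥ 2179, giving k ≥ 9.
Exactly 9 works: 9 values at 227 and 1 at 158 total 2201; lower one of the high values by 22 (still ≥ 159) to hit 2179.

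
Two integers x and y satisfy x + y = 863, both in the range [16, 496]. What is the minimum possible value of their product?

182032

xy = x(863 − x) is concave in x, so over [367, 496] it is minimized at an endpoint.
The extreme feasible split is x = 367, y = 496, giving xy = 182032.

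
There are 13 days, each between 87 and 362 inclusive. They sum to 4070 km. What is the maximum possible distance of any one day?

Maximizing one value means minimizing the remaining 12.
The other 12 contribute at least 12 × 87 = 1044, leaving at most 4070 − 1044 = 3026.
But each day is capped at 362, so the maximum is 362.
Achievable: one at 362 and the other 12 totalling 3708, which fits since 12 × 87 ≤ 3708 ≤ 12 × 362.

362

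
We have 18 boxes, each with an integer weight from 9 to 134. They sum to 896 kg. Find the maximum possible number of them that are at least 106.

7

If k of the values are ≥ 106, the total is ≥ 106k + 9(18 − k).
Setting 106k + 9(18 − k) ≤ 896 gives 97k ≤ 734, so k ≤ 7.
k = 7 is achieved by 7 values at 106 and 11 at 9, total 841; add 55 to one value (staying below 106) to reach 896.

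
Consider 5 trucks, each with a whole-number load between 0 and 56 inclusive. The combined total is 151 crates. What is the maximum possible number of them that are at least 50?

3

With k values at 50 or above and the rest at least 0, the sum is at least 0 + 50k.
Since the sum is 151, we need 50k ≤ 151, i.e. k ≤ 3.
k = 3 is achieved by 3 values at 50 and 2 at 0, total 150; add 1 to one value (staying below 50) to reach 151.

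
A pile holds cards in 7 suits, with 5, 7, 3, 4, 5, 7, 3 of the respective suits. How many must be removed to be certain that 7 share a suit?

In the worst case you take as many as possible of each suit without reaching 7: 5 + 6 + 3 + 4 + 5 + 6 + 3 = 32.
The next one must give 7 of some suit, so 32 + 1 = 33.

33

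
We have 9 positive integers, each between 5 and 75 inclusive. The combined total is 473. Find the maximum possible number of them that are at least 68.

With k values at 68 or above and the rest at least 5, the sum is at least 45 + 63k.
Since the sum is 473, we need 63k ≤ 428, i.e. k ≤ 6.
k = 6 is achieved by 6 values at 68 and 3 at 5, total 423; add 50 to one value (staying below 68) to reach 473.

6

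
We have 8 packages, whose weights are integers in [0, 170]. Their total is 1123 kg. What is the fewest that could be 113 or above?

Each value short of 113 is at most 112, costing at least 170 − 112 = 58 against the maximum total of 1360.
We can afford to lose at most 1360 − 1123 = 237, so at most ⌊237/58⌋ = 4 fall short, and at least 4 are ≥ 113.
Exactly 4 works: 4 values at 170 and 4 at 112 total 1128; lower one of the high values by 5 (still ≥ 113) to hit 1123.

4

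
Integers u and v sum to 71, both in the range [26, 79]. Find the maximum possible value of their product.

With u + v fixed, uv peaks when the two are closest together.
Taking u = 35 and v = 36 (both in [26, 79]) gives uv = 1260.

1260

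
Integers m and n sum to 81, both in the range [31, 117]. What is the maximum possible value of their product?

1640

mn = m(81 − m) is maximized when m is as near 81/2 as the bounds allow.
Taking m = 40 and n = 41 (both in [31, 117]) gives mn = 1640.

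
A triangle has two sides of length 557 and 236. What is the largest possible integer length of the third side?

The third side must be less than 557 + 236 = 793.
The largest integer below 793 is 792.

792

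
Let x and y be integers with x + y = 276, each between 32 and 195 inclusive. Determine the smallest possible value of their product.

For a fixed sum, xy is smallest when x and y are as far apart as possible.
The extreme feasible split is x = 81, y = 195, giving xy = 15795.

15795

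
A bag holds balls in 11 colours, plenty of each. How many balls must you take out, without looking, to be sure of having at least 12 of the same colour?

You could draw 11 of every colour without reaching 12 of any — 121 in all.
One more forces 12 of some colour, so 121 + 1 = 122.

122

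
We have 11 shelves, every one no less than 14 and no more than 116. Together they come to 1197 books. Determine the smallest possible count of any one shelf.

37

Minimizing one value means maximizing the remaining 10.
The other 10 contribute at most 10 × 116 = 1160, leaving at least 1197 − 1160 = 37.
Since 37 ≥ 14, this is achievable: one at 37 and 10 at 116.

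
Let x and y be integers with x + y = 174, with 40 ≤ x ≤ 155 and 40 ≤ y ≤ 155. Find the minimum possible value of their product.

Since x + y is fixed, pushing one of them to its bound minimizes the product.
The extreme feasible split is x = 40, y = 134, giving xy = 5360.

5360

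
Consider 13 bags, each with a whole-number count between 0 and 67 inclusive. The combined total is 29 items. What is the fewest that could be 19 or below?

12

Let j be the number exceeding 19. Then the total is ≥ 20·j + 0·(13 − j) = 0 + 20j.
So 20j ≤ 29 and j ≤ 1; hence at least 13 − 1 = 12 are ≤ 19.
Exactly 12 works: 12 values at 0 and 1 at 20 total 20; raise one of the low values by 9 (still ≤ 19) to hit 29.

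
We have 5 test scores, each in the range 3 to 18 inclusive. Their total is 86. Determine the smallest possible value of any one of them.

To make one score as small as possible, make the other 4 as large as possible.
The other 4 contribute at most 4 × 18 = 72, leaving at least 86 − 72 = 14.
Since 14 ≥ 3, this is achievable: one at 14 and 4 at 18.

14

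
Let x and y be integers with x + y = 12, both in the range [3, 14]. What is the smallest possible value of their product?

27

Since x + y is fixed, pushing one of them to its bound minimizes the product.
The extreme feasible split is x = 3, y = 9, giving xy = 27.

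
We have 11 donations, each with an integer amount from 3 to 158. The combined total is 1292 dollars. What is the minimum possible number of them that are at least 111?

Suppose at most 11 − j of them reach 111; then j values are ≤ 110 and the rest ≤ 158.
The total is then ≤ 110·j + 158·(11 − j) = 1738 − 48j. For this to be ≥ 1292 we need j ≤ 9, so at least 11 − 9 = 2 must reach 111.
Exactly 2 works: 2 values at 158 and 9 at 110 total 1306; lower one of the high values by 14 (still ≥ 111) to hit 1292.

2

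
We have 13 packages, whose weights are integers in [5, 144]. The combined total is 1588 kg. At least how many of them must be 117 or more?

3

Each value short of 117 is at most 116, costing at least 144 − 116 = 28 against the maximum total of 1872.
We can afford to lose at most 1872 − 1588 = 284, so at most ⌊284/28⌋ = 10 fall short, and at least 3 are ≥ 117.
Exactly 3 works: 3 values at 144 and 10 at 116 total 1592; lower one of the high values by 4 (still ≥ 117) to hit 1588.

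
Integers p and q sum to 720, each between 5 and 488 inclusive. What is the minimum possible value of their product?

Since p + q is fixed, pushing one of them to its bound minimizes the product.
The extreme feasible split is p = 232, q = 488, giving pq = 113216.

113216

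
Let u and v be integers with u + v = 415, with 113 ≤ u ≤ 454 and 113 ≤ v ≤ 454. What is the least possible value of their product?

34126

For a fixed sum, uv is smallest when u and v are as far apart as possible.
The extreme feasible split is u = 113, v = 302, giving uv = 34126.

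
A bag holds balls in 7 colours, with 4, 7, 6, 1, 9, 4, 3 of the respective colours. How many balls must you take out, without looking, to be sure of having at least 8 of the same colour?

33

In the worst case you take as many as possible of each colour without reaching 8: 4 + 7 + 6 + 1 + 7 + 4 + 3 = 32.
The next one must give 8 of some colour, so 32 + 1 = 33.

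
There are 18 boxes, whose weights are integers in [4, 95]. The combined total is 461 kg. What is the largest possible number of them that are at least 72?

5

If k of the values are ≥ 72, the total is ≥ 72k + 4(18 − k).
Setting 72k + 4(18 − k) ≤ 461 gives 68k ≤ 389, so k ≤ 5.
k = 5 is achieved by 5 values at 72 and 13 at 4, total 412; add 49 to one value (staying below 72) to reach 461.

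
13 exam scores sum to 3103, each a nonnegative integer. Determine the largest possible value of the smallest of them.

238

If every one of the 13 were at least 239, the total would be at least 13 × 239 = 3107 > 3103.
Taking 4 copies of 238 and 9 copies of 239 gives exactly 3103, so 238 is attained.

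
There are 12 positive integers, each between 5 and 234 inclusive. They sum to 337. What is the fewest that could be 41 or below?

Let j be the number exceeding 41. Then the total is ≥ 42·j + 5·(12 − j) = 60 + 37j.
So 37j ≤ 277 and j ≤ 7; hence at least 12 − 7 = 5 are ≤ 41.
Exactly 5 works: 5 values at 5 and 7 at 42 total 319; raise one of the low values by 18 (still ≤ 41) to hit 337.

5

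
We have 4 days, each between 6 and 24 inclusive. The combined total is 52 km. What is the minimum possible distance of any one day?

6

To make one day as small as possible, make the other 3 as large as possible.
The other 3 can take up 3 × 24 = 72 ≥ 52 − 6, so one day can sit at its floor of 6.
Achievable: one at 6 and the other 3 totalling 46, which fits since 3 × 6 ≤ 46 ≤ 3 × 24.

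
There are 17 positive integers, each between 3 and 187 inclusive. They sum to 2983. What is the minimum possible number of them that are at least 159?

Each value short of 159 is at most 158, costing at least 187 − 158 = 29 against the maximum total of 3179.
We can afford to lose at most 3179 − 2983 = 196, so at most ⌊196/29⌋ = 6 fall short, and at least 11 are ≥ 159.
Exactly 11 works: 11 values at 187 and 6 at 158 total 3005; lower one of the high values by 22 (still ≥ 159) to hit 2983.

11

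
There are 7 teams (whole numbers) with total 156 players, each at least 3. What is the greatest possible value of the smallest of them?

If every one of the 7 were at least 23, the total would be at least 7 × 23 = 161 > 156.
Equality holds with 5 values of 22 and 2 values of 23.

22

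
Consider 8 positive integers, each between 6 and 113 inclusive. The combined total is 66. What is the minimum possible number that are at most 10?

5

Each value above 10 is at least 11, contributing at least 11 − 6 = 5 above the floor 6.
The sum exceeds the floor total 48 by 18, so at most ⌊18/5⌋ = 3 exceed 10, and at least 5 are ≤ 10.
Exactly 5 works: 5 values at 6 and 3 at 11 total 63; raise one of the low values by 3 (still ≤ 10) to hit 66.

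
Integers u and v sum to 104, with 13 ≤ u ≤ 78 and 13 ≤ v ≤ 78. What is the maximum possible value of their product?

For a fixed sum, the product uv is largest when u and v are as close as possible.
Taking u = 52 and v = 52 (both in [13, 78]) gives uv = 2704.

2704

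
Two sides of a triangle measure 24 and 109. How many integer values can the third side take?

47

The triangle inequality gives |24 − 109| < c < 24 + 109, i.e. 85 < c < 133.
So c can be any integer from 86 to 132: 47 values.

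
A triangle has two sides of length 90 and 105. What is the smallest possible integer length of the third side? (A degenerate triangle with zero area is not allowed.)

16

The third side must exceed |90 − 105| = 15.
The smallest integer above 15 is 16.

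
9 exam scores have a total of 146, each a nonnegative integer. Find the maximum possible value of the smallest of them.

16

The 9 values sum to 146, so their minimum is at most ⌊146/9⌋ = 16.
Taking 7 copies of 16 and 2 copies of 17 gives exactly 146, so 16 is attained.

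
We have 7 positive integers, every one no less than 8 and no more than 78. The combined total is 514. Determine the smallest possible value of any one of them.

46

Minimizing one value means maximizing the remaining 6.
The other 6 contribute at most 6 × 78 = 468, leaving at least 514 − 468 = 46.
Since 46 ≥ 8, this is achievable: one at 46 and 6 at 78.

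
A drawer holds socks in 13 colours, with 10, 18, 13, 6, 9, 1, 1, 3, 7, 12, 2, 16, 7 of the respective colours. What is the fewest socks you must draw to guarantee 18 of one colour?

In the worst case you take as many as possible of each colour without reaching 18: 10 + 17 + 13 + 6 + 9 + 1 + 1 + 3 + 7 + 12 + 2 + 16 + 7 = 104.
The next one must give 18 of some colour, so 104 + 1 = 105.

105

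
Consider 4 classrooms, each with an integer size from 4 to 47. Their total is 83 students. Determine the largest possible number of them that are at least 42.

1

If k of the values are ≥ 42, the total is ≥ 42k + 4(4 − k).
Setting 42k + 4(4 − k) ≤ 83 gives 38k ≤ 67, so k ≤ 1.
k = 1 is achieved by 1 value at 42 and 3 at 4, total 54; add 29 to one value (staying below 42) to reach 83.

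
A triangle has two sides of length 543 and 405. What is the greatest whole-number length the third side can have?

The third side must be less than 543 + 405 = 948.
The largest integer below 948 is 947.

947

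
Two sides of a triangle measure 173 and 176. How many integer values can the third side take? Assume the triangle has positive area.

345

The triangle inequality gives |173 − 176| < c < 173 + 176, i.e. 3 < c < 349.
So c can be any integer from 4 to 348: 345 values.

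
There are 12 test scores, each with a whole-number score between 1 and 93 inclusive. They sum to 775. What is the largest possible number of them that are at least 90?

8

Suppose k of them are at least 90. Those contribute at least 90 each and the other 12 − k at least 1 each.
So the total is at least 90k + 1(12 − k) = 12 + 89k. This must be ≤ 775, giving k ≤ 8.
k = 8 is achieved by 8 values at 90 and 4 at 1, total 724; add 51 to one value (staying below 90) to reach 775.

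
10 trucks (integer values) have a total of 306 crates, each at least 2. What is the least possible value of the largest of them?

31

Some value must be at least ⌈306/10⌉ = 31, since 10 × 30 = 300 < 306.
Achievable: 6 of them at 31 and 4 at 30 total 306.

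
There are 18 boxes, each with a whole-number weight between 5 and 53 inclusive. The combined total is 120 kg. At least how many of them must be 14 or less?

15

If only k of them are at most 14, the other 18 − k are at least 15, so the total is at least (18 − k)·15 + k·5.
This is ≤ 120, so (18 − k)·15 + 5k ≤ 120, which gives k ≥ 15.
Exactly 15 works: 15 values at 5 and 3 at 15 total 120.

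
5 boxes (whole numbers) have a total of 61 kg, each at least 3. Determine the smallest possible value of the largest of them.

If every one of the 5 were at most 12, the total would be at most 5 × 12 = 60 < 61.
Achievable: 1 of them at 13 and 4 at 12 total 61.

13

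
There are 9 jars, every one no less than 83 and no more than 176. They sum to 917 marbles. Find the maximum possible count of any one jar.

Maximizing one value means minimizing the remaining 8.
The other 8 contribute at least 8 × 83 = 664, leaving at most 917 − 664 = 253.
But each jar is capped at 176, so the maximum is 176.
Achievable: one at 176 and the other 8 totalling 741, which fits since 8 × 83 ≤ 741 ≤ 8 × 176.

176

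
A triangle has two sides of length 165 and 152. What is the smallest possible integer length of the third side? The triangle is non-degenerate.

14

The third side must exceed |165 − 152| = 13.
The smallest integer above 13 is 14.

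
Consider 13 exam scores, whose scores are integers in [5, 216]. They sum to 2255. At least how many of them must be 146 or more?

Suppose at most 13 − j of them reach 146; then j values are ≤ 145 and the rest ≤ 216.
The total is then ≤ 145·j + 216·(13 − j) = 2808 − 71j. For this to be ≥ 2255 we need j ≤ 7, so at least 13 − 7 = 6 must reach 146.
Exactly 6 works: 6 values at 216 and 7 at 145 total 2311; lower one of the high values by 56 (still ≥ 146) to hit 2255.

6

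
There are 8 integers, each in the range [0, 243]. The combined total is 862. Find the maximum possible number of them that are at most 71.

6

Suppose k of them are at most 71. Those contribute at most 71 each and the rest at most 243 each.
So the total is at most 71k + 243(8 − k) = 1944 − 172k. This must still be ≥ 862, so k ≤ 6.
k = 6 is achieved by 6 values at 71 and 2 at 243, total 912; lower one of the 243's by 50 (still > 71) to reach 862.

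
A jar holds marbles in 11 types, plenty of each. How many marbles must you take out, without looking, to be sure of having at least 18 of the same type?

188

In the worst case you draw 17 of each of the 11 types: 11 × 17 = 187.
One more forces 18 of some type, so 187 + 1 = 188.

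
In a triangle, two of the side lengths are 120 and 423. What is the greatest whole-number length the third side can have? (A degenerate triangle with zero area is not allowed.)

The third side must be less than 120 + 423 = 543.
The largest integer below 543 is 542.

542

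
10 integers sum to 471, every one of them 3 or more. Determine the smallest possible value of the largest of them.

The 10 values sum to 471, so their maximum is at least ⌈471/10⌉ = 48.
Taking 9 copies of 47 and 1 copy of 48 gives exactly 471, so 48 is attained.

48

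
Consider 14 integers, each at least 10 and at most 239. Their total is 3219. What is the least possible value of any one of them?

To make one integer as small as possible, make the other 13 as large as possible.
The other 13 contribute at most 13 × 239 = 3107, leaving at least 3219 − 3107 = 112.
Since 112 ≥ 10, this is achievable: one at 112 and 13 at 239.

112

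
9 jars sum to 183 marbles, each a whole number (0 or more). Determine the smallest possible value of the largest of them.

Some value must be at least ⌈183/9⌉ = 21, since 9 × 20 = 180 < 183.
Achievable: 3 of them at 21 and 6 at 20 total 183.

21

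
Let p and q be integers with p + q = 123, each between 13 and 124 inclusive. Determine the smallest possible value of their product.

Since p + q is fixed, pushing one of them to its bound minimizes the product.
The extreme feasible split is p = 13, q = 110, giving pq = 1430.

1430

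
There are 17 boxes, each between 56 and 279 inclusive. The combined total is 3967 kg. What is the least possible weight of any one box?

To make one box as small as possible, make the other 16 as large as possible.
The other 16 can take up 16 × 279 = 4464 ≥ 3967 − 56, so one box can sit at its floor of 56.
Achievable: one at 56 and the other 16 totalling 3911, which fits since 16 × 56 ≤ 3911 ≤ 16 × 279.

56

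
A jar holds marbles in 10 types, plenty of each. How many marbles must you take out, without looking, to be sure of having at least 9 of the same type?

81

You could draw 8 of every type without reaching 9 of any — 80 in all.
One more forces 9 of some type, so 80 + 1 = 81.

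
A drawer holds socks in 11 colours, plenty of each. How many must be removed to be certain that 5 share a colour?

You could draw 4 of every colour without reaching 5 of any — 44 in all.
One more forces 5 of some colour, so 44 + 1 = 45.

45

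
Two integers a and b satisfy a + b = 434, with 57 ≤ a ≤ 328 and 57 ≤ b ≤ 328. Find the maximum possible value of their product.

47089

For a fixed sum, the product ab is largest when a and b are as close as possible.
Taking a = 217 and b = 217 (both in [57, 328]) gives ab = 47089.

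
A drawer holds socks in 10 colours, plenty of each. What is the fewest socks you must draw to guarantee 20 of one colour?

191

You could draw 19 of every colour without reaching 20 of any — 190 in all.
One more forces 20 of some colour, so 190 + 1 = 191.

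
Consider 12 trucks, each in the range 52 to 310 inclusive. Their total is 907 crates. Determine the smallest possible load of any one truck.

Minimizing one value means maximizing the remaining 11.
The other 11 can take up 11 × 310 = 3410 ≥ 907 − 52, so one truck can sit at its floor of 52.
Achievable: one at 52 and the other 11 totalling 855, which fits since 11 × 52 ≤ 855 ≤ 11 × 310.

52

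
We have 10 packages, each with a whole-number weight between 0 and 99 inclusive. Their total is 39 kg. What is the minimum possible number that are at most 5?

4

Let j be the number exceeding 5. Then the total is ≥ 6·j + 0·(10 − j) = 0 + 6j.
So 6j ≤ 39 and j ≤ 6; hence at least 10 − 6 = 4 are ≤ 5.
Exactly 4 works: 4 values at 0 and 6 at 6 total 36; raise one of the low values by 3 (still ≤ 5) to hit 39.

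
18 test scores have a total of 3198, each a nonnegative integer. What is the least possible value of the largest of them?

If every one of the 18 were at most 177, the total would be at most 18 × 177 = 3186 < 3198.
Taking 6 copies of 177 and 12 copies of 178 gives exactly 3198, so 178 is attained.

178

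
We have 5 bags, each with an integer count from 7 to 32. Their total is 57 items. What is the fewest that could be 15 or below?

Each value above 15 is at least 16, contributing at least 16 − 7 = 9 above the floor 7.
The sum exceeds the floor total 35 by 22, so at most ⌊22/9⌋ = 2 exceed 15, and at least 3 are ≤ 15.
Exactly 3 works: 3 values at 7 and 2 at 16 total 53; raise one of the low values by 4 (still ≤ 15) to hit 57.

3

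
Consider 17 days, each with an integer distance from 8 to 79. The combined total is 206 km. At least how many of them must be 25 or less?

Let j be the number exceeding 25. Then the total is ≥ 26·j + 8·(17 − j) = 136 + 18j.
So 18j ≤ 70 and j ≤ 3; hence at least 17 − 3 = 14 are ≤ 25.
Exactly 14 works: 14 values at 8 and 3 at 26 total 190; raise one of the low values by 16 (still ≤ 25) to hit 206.

14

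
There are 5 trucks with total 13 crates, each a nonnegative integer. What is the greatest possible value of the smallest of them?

2

The average is 13/5 < 3, so some value is ≤ 2.
Taking 2 copies of 2 and 3 copies of 3 gives exactly 13, so 2 is attained.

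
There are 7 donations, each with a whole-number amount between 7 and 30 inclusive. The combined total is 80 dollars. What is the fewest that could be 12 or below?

Each value above 12 is at least 13, contributing at least 13 − 7 = 6 above the floor 7.
The sum exceeds the floor total 49 by 31, so at most ⌊31/6⌋ = 5 exceed 12, and at least 2 are ≤ 12.
Exactly 2 works: 2 values at 7 and 5 at 13 total 79; raise one of the low values by 1 (still ≤ 12) to hit 80.

2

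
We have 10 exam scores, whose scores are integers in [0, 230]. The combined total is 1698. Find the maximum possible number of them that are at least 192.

8

With k values at 192 or above and the rest at least 0, the sum is at least 0 + 192k.
Since the sum is 1698, we need 192k ≤ 1698, i.e. k ≤ 8.
k = 8 is achieved by 8 values at 192 and 2 at 0, total 1536; add 162 to one value (staying below 192) to reach 1698.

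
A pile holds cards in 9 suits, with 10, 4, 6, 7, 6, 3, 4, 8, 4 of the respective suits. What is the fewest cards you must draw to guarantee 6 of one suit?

In the worst case you take as many as possible of each suit without reaching 6: 5 + 4 + 5 + 5 + 5 + 3 + 4 + 5 + 4 = 40.
The next one must give 6 of some suit, so 40 + 1 = 41.

41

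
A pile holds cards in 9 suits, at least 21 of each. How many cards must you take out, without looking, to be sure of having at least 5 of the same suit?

37

In the worst case you draw 4 of each of the 9 suits: 9 × 4 = 36.
One more forces 5 of some suit, so 36 + 1 = 37.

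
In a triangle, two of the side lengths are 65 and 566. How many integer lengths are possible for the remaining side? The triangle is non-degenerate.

The triangle inequality gives |65 − 566| < c < 65 + 566, i.e. 501 < c < 631.
So c can be any integer from 502 to 630: 129 values.

129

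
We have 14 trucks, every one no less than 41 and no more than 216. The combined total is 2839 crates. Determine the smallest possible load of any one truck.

41

Minimizing one value means maximizing the remaining 13.
The other 13 can take up 13 × 216 = 2808 ≥ 2839 − 41, so one truck can sit at its floor of 41.
Achievable: one at 41 and the other 13 totalling 2798, which fits since 13 × 41 ≤ 2798 ≤ 13 × 216.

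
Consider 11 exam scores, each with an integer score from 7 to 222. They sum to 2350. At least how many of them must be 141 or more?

Suppose at most 11 − j of them reach 141; then j values are ≤ 140 and the rest ≤ 222.
The total is then ≤ 140·j + 222·(11 − j) = 2442 − 82j. For this to be ≥ 2350 we need j ≤ 1, so at least 11 − 1 = 10 must reach 141.
Exactly 10 works: 10 values at 222 and 1 at 140 total 2360; lower one of the high values by 10 (still ≥ 141) to hit 2350.

10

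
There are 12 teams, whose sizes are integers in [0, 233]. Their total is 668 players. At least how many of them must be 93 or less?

If only k of them are at most 93, the other 12 − k are at least 94, so the total is at least (12 − k)·94 + k·0.
This is ≤ 668, so (12 − k)·94 + 0k ≤ 668, which gives k ≥ 5.
Exactly 5 works: 5 values at 0 and 7 at 94 total 658; raise one of the low values by 10 (still ≤ 93) to hit 668.

5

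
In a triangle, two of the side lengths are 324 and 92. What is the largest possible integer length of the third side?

The third side must be less than 324 + 92 = 416.
The largest integer below 416 is 415.

415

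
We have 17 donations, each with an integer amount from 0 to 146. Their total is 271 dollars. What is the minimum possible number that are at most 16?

2

If only k of them are at most 16, the other 17 − k are at least 17, so the total is at least (17 − k)·17 + k·0.
This is ≤ 271, so (17 − k)·17 + 0k ≤ 271, which gives k ≥ 2.
Exactly 2 works: 2 values at 0 and 15 at 17 total 255; raise one of the low values by 16 (still ≤ 16) to hit 271.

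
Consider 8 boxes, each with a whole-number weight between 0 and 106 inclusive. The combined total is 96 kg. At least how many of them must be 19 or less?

4

Let j be the number exceeding 19. Then the total is ≥ 20·j + 0·(8 − j) = 0 + 20j.
So 20j ≤ 96 and j ≤ 4; hence at least 8 − 4 = 4 are ≤ 19.
Exactly 4 works: 4 values at 0 and 4 at 20 total 80; raise one of the low values by 16 (still ≤ 19) to hit 96.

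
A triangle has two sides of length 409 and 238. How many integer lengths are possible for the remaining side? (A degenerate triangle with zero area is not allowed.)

The triangle inequality gives |409 − 238| < c < 409 + 238, i.e. 171 < c < 647.
So c can be any integer from 172 to 646: 475 values.

475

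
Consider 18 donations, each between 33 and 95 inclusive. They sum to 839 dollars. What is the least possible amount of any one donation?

33

To make one donation as small as possible, make the other 17 as large as possible.
The other 17 can take up 17 × 95 = 1615 ≥ 839 − 33, so one donation can sit at its floor of 33.
Achievable: one at 33 and the other 17 totalling 806, which fits since 17 × 33 ≤ 806 ≤ 17 × 95.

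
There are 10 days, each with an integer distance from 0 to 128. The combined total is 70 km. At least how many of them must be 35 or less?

Each value above 35 is at least 36, contributing at least 36 − 0 = 36 above the floor 0.
The sum exceeds the floor total 0 by 70, so at most ⌊70/36⌋ = 1 exceed 35, and at least 9 are ≤ 35.
Exactly 9 works: 9 values at 0 and 1 at 36 total 36; raise one of the low values by 34 (still ≤ 35) to hit 70.

9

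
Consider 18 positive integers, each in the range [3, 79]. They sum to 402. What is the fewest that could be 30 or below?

6

Each value above 30 is at least 31, contributing at least 31 − 3 = 28 above the floor 3.
The sum exceeds the floor total 54 by 348, so at most ⌊348/28⌋ = 12 exceed 30, and at least 6 are ≤ 30.
Exactly 6 works: 6 values at 3 and 12 at 31 total 390; raise one of the low values by 12 (still ≤ 30) to hit 402.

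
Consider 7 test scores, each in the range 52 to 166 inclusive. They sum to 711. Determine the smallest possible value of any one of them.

Minimizing one value means maximizing the remaining 6.
The other 6 can take up 6 × 166 = 996 ≥ 711 − 52, so one score can sit at its floor of 52.
Achievable: one at 52 and the other 6 totalling 659, which fits since 6 × 52 ≤ 659 ≤ 6 × 166.

52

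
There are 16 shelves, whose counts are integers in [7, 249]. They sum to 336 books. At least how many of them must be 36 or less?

9

Let j be the number exceeding 36. Then the total is ≥ 37·j + 7·(16 − j) = 112 + 30j.
So 30j ≤ 224 and j ≤ 7; hence at least 16 − 7 = 9 are ≤ 36.
Exactly 9 works: 9 values at 7 and 7 at 37 total 322; raise one of the low values by 14 (still ≤ 36) to hit 336.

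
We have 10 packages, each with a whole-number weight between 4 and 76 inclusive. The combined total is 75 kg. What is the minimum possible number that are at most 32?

Each value above 32 is at least 33, contributing at least 33 − 4 = 29 above the floor 4.
The sum exceeds the floor total 40 by 35, so at most ⌊35/29⌋ = 1 exceed 32, and at least 9 are ≤ 32.
Exactly 9 works: 9 values at 4 and 1 at 33 total 69; raise one of the low values by 6 (still ≤ 32) to hit 75.

9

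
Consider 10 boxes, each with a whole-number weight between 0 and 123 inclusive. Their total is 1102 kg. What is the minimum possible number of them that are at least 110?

1

If only k of them are at least 110, the other 10 − k are at most 109, so the total is at most k·123 + (10 − k)·109.
This must reach 1102, so k·123 + (10 − k)·109 ≥ 1102, giving k ≥ 1.
Exactly 1 works: 1 value at 123 and 9 at 109 total 1104; lower one of the high values by 2 (still ≥ 110) to hit 1102.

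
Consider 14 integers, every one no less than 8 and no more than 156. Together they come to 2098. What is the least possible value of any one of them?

70

Minimizing one value means maximizing the remaining 13.
The other 13 contribute at most 13 × 156 = 2028, leaving at least 2098 − 2028 = 70.
Since 70 ≥ 8, this is achievable: one at 70 and 13 at 156.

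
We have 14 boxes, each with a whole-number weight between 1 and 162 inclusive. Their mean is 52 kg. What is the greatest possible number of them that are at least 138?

The total is 14 × 52 = 728.
With k values at 138 or above and the rest at least 1, the sum is at least 14 + 137k.
Since the sum is 728, we need 137k ≤ 714, i.e. k ≤ 5.
k = 5 is achieved by 5 values at 138 and 9 at 1, total 699; add 29 to one value (staying below 138) to reach 728.

5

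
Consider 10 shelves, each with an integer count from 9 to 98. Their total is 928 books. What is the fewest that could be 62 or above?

Each value short of 62 is at most 61, costing at least 98 − 61 = 37 against the maximum total of 980.
We can afford to lose at most 980 − 928 = 52, so at most ⌊52/37⌋ = 1 fall short, and at least 9 are ≥ 62.
Exactly 9 works: 9 values at 98 and 1 at 61 total 943; lower one of the high values by 15 (still ≥ 62) to hit 928.

9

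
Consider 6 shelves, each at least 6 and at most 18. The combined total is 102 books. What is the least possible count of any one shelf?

Minimizing one value means maximizing the remaining 5.
The other 5 contribute at most 5 × 18 = 90, leaving at least 102 − 90 = 12.
Since 12 ≥ 6, this is achievable: one at 12 and 5 at 18.

12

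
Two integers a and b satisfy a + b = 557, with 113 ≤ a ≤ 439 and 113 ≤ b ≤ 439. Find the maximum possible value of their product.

With a + b fixed, ab peaks when the two are closest together.
Taking a = 278 and b = 279 (both in [113, 439]) gives ab = 77562.

77562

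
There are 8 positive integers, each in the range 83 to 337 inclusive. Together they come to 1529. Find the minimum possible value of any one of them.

To make one integer as small as possible, make the other 7 as large as possible.
The other 7 can take up 7 × 337 = 2359 ≥ 1529 − 83, so one integer can sit at its floor of 83.
Achievable: one at 83 and the other 7 totalling 1446, which fits since 7 × 83 ≤ 1446 ≤ 7 × 337.

83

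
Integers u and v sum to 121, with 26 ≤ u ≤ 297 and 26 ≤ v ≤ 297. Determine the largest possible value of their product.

3660

For a fixed sum, the product uv is largest when u and v are as close as possible.
Taking u = 60 and v = 61 (both in [26, 297]) gives uv = 3660.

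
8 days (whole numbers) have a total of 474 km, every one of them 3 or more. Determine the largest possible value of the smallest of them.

59

The average is 474/8 < 60, so some value is ≤ 59.
Taking 6 copies of 59 and 2 copies of 60 gives exactly 474, so 59 is attained.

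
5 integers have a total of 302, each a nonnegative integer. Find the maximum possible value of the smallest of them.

The 5 values sum to 302, so their minimum is at most ⌊302/5⌋ = 60.
Taking 3 copies of 60 and 2 copies of 61 gives exactly 302, so 60 is attained.

60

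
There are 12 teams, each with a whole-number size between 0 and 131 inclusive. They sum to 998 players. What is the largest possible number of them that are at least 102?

9

If k of the values are ≥ 102, the total is ≥ 102k + 0(12 − k).
Setting 102k + 0(12 − k) ≤ 998 gives 102k ≤ 998, so k ≤ 9.
k = 9 is achieved by 9 values at 102 and 3 at 0, total 918; add 80 to one value (staying below 102) to reach 998.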